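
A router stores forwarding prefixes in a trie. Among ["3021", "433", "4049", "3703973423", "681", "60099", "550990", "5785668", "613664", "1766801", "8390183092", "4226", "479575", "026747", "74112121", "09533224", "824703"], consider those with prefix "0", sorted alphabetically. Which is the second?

09533224

Words with prefix "0", in lexicographic order: "026747", "09533224"
The 2nd is 09533224.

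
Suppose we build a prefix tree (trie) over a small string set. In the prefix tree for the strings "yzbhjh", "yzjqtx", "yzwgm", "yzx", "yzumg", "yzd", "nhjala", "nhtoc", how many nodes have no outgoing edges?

Leaves are exactly the stored words that no other stored word extends.
Those words: "nhjala", "nhtoc", "yzbhjh", "yzd", "yzjqtx", "yzumg", "yzwgm", "yzx"
Leaf count: 8

8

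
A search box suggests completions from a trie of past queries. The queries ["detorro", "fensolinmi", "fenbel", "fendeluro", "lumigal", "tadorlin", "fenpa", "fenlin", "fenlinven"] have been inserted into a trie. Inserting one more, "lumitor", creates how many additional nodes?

Walking "lumitor" from the root, the first 4 characters ("lumi") follow existing edges; "t" is the first miss.
So 7 − 4 = 3 new nodes.

3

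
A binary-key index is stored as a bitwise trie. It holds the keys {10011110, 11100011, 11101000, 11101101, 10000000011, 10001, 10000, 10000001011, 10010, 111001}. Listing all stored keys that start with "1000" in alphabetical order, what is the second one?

10000000011

DFS of the "1000" subtree visits, in order: "10000", "10000000011", "10000001011", "10001"
Position 2: 10000000011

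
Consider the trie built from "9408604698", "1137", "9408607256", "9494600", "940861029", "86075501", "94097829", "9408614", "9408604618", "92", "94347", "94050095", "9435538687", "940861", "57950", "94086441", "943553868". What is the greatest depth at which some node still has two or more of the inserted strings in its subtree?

9

Look for the deepest trie node that still has at least two words in its subtree.
"943553868" and "9435538687" agree on "943553868" (9 characters) before diverging; nothing deeper is shared.
Longest shared-prefix length: 9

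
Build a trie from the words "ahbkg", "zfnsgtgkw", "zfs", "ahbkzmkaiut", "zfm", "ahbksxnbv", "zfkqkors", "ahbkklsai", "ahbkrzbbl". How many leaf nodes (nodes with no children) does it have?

A leaf is a node with no children — equivalently, the end of a word that is not a proper prefix of any other stored word.
Those words: "ahbkg", "ahbkklsai", "ahbkrzbbl", "ahbksxnbv", "ahbkzmkaiut", "zfkqkors", "zfm", "zfnsgtgkw", "zfs"
Leaf count: 9

9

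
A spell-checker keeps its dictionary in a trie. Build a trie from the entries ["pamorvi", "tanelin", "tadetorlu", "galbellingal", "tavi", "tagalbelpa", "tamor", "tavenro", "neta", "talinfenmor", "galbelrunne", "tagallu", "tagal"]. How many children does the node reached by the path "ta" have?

Walk "ta" from the root, arriving at one node.
Characters that immediately follow "ta" among the stored strings: {d, g, l, m, n, v}.
That node has 6 child edges.

6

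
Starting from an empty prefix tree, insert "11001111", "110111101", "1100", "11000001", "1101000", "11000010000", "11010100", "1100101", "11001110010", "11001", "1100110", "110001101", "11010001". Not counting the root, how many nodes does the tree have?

41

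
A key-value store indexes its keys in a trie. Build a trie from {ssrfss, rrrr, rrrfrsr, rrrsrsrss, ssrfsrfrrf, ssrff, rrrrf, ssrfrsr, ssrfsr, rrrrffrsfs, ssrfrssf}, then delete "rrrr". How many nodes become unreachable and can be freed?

Walk "rrrr" from the leaf back toward the root, removing each node that no remaining word uses.
Every node on "rrrr" is still needed (e.g. by "rrrrf"), so nothing is freed.
Nodes removed: 0

0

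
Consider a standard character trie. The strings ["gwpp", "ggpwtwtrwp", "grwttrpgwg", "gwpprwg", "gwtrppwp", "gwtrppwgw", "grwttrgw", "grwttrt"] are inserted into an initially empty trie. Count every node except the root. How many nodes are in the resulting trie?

Trie structure (* marks end of a word):
(root)
└─ g
   ├─ g
   │  └─ p
   │     └─ w
   │        └─ t
   │           └─ w
   │              └─ t
   │                 └─ r
   │                    └─ w
   │                       └─ p *
   ├─ r
   │  └─ w
   │     └─ t
   │        └─ t
   │           └─ r
   │              ├─ g
   │              │  └─ w *
   │              ├─ p
   │              │  └─ g
   │              │     └─ w
   │              │        └─ g *
   │              └─ t *
   └─ w
      ├─ p
      │  └─ p *
      │     └─ r
      │        └─ w
      │           └─ g *
      └─ t
         └─ r
            └─ p
               └─ p
                  └─ w
                     ├─ g
                     │  └─ w *
                     └─ p *
Counting every labelled node above: 36.

36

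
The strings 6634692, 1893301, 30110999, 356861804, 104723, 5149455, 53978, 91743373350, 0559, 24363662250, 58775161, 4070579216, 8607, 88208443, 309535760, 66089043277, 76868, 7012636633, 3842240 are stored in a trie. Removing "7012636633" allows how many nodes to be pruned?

After clearing the end-marker at "7012636633", prune upward until reaching a node still needed by another word.
The suffix "012636633" (9 nodes) is used only by "7012636633"; the node for "7" still has the child "6", so pruning stops there.
Nodes removed: 9

9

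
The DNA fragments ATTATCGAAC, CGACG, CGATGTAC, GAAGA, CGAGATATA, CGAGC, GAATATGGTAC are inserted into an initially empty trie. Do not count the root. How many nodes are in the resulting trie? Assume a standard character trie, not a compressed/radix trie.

40

Count nodes per top-level branch (shared prefixes stored once):
  'A'-branch (ATTATCGAAC): 10 nodes
  'C'-branch (CGACG, CGAGATATA, CGAGC, CGATGTAC): 17 nodes
  'G'-branch (GAAGA, GAATATGGTAC): 13 nodes
Sum: 40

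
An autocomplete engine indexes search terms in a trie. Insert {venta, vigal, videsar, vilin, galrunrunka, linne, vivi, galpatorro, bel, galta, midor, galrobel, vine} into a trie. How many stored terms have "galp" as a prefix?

1

Traverse to the node for "galp", then collect every word in that subtree.
Words under "galp": galpatorro
Count: 1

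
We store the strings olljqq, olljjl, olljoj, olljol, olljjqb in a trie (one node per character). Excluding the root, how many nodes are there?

13

Trie structure (* marks end of a word):
(root)
└─ o
   └─ l
      └─ l
         └─ j
            ├─ j
            │  ├─ l *
            │  └─ q
            │     └─ b *
            ├─ o
            │  ├─ j *
            │  └─ l *
            └─ q
               └─ q *
Counting every labelled node above: 13.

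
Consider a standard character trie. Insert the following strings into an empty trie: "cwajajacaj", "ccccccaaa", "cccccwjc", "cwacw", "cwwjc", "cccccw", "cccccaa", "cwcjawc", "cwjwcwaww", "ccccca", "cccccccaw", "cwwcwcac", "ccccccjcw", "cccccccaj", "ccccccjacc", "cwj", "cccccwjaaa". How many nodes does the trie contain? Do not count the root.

58

Count nodes per top-level branch (shared prefixes stored once):
  'c'-branch (ccccca, cccccaa, ccccccaaa, cccccccaj, cccccccaw, ccccccjacc, ccccccjcw, cccccw, cccccwjaaa, cccccwjc, cwacw, cwajajacaj, cwcjawc, cwj, cwjwcwaww, cwwcwcac, cwwjc): 58 nodes
Sum: 58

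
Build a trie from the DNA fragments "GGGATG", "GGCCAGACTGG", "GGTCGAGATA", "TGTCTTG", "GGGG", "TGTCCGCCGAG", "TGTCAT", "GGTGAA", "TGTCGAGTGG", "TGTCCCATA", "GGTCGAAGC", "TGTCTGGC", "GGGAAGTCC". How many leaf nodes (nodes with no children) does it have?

13

A leaf is a node with no children — equivalently, the end of a word that is not a proper prefix of any other stored word.
Those words: "GGCCAGACTGG", "GGGAAGTCC", "GGGATG", "GGGG", "GGTCGAAGC", "GGTCGAGATA", "GGTGAA", "TGTCAT", "TGTCCCATA", "TGTCCGCCGAG", "TGTCGAGTGG", "TGTCTGGC", "TGTCTTG"
Leaf count: 13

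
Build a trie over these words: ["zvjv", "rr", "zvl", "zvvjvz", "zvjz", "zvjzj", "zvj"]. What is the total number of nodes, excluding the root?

Count nodes per top-level branch (shared prefixes stored once):
  'r'-branch (rr): 2 nodes
  'z'-branch (zvj, zvjv, zvjz, zvjzj, zvl, zvvjvz): 11 nodes
Sum: 13

13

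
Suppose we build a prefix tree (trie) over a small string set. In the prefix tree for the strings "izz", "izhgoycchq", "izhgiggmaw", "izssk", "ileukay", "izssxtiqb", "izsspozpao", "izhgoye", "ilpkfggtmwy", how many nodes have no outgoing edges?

Leaves are exactly the stored words that no other stored word extends.
Those words: "ileukay", "ilpkfggtmwy", "izhgiggmaw", "izhgoycchq", "izhgoye", "izssk", "izsspozpao", "izssxtiqb", "izz"
Leaf count: 9

9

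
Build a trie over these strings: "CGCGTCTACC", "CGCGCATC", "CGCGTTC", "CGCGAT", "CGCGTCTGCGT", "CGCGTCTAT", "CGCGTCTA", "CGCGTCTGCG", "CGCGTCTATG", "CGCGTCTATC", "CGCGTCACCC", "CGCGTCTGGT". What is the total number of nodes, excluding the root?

Count nodes per top-level branch (shared prefixes stored once):
  'C'-branch (CGCGAT, CGCGCATC, CGCGTCACCC, CGCGTCTA, CGCGTCTACC, CGCGTCTAT, CGCGTCTATC, CGCGTCTATG, CGCGTCTGCG, CGCGTCTGCGT, CGCGTCTGGT, CGCGTTC): 31 nodes
Sum: 31

31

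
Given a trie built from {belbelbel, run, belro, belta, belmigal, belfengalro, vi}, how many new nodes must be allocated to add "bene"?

2

"be" is already a path in the trie; the remaining "ne" must be added.
New nodes needed: |"bene"| − 2 = 4 − 2 = 2.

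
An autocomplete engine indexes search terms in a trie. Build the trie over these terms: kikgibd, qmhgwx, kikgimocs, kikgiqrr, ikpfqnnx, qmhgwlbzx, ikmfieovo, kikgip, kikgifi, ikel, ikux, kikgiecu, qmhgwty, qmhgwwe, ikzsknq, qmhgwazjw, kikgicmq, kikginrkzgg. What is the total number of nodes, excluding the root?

71

Trace insertions, counting only characters that open a new branch:
  "kikgibd" → 7 new (k, i, k, g, i, b, d)
  "qmhgwx" → 6 new (q, m, h, g, w, x)
  "kikgimocs" → prefix "kikgi" already present; 4 new (m, o, c, s)
  "kikgiqrr" → prefix "kikgi" already present; 3 new (q, r, r)
  "ikpfqnnx" → 8 new (i, k, p, f, q, n, n, x)
  "qmhgwlbzx" → prefix "qmhgw" already present; 4 new (l, b, z, x)
  "ikmfieovo" → prefix "ik" already present; 7 new (m, f, i, e, o, v, o)
  "kikgip" → prefix "kikgi" already present; 1 new (p)
  "kikgifi" → prefix "kikgi" already present; 2 new (f, i)
  "ikel" → prefix "ik" already present; 2 new (e, l)
  "ikux" → prefix "ik" already present; 2 new (u, x)
  "kikgiecu" → prefix "kikgi" already present; 3 new (e, c, u)
  "qmhgwty" → prefix "qmhgw" already present; 2 new (t, y)
  "qmhgwwe" → prefix "qmhgw" already present; 2 new (w, e)
  "ikzsknq" → prefix "ik" already present; 5 new (z, s, k, n, q)
  "qmhgwazjw" → prefix "qmhgw" already present; 4 new (a, z, j, w)
  "kikgicmq" → prefix "kikgi" already present; 3 new (c, m, q)
  "kikginrkzgg" → prefix "kikgi" already present; 6 new (n, r, k, z, g, g)
Total nodes = 7 + 6 + 4 + 3 + 8 + 4 + 7 + 1 + 2 + 2 + 2 + 3 + 2 + 2 + 5 + 4 + 3 + 6 = 71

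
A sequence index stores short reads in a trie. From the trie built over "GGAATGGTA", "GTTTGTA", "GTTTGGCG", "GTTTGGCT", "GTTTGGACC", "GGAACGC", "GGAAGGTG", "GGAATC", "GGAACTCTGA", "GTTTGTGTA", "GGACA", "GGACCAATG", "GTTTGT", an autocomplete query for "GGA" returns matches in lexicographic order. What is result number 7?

DFS of the "GGA" subtree visits, in order: "GGAACGC", "GGAACTCTGA", "GGAAGGTG", "GGAATC", "GGAATGGTA", "GGACA", "GGACCAATG"
Position 7: GGACCAATG

GGACCAATG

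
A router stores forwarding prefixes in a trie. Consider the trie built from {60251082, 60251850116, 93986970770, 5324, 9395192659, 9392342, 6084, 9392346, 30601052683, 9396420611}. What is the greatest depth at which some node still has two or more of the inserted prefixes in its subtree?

Equivalently: take the maximum, over all pairs, of their longest common prefix length.
e.g. "9392342" and "9392346" share the prefix "939234" of length 6; no pair shares a longer one.
Longest shared-prefix length: 6

6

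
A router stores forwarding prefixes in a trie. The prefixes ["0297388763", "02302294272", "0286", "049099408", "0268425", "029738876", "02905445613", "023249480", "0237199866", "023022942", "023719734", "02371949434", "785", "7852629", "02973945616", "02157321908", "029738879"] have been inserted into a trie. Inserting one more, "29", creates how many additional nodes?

2

No existing word starts with "2", so every character of "29" needs a new node.
2 − 0 = 2 new nodes.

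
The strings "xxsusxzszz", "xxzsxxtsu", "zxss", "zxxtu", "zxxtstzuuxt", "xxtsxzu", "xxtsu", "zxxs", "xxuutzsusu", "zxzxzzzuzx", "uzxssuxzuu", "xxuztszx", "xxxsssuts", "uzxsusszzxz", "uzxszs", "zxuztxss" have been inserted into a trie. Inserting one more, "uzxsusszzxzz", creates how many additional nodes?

"uzxsusszzxz" is already a path in the trie; the remaining "z" must be added.
New nodes needed: |"uzxsusszzxzz"| − 11 = 12 − 11 = 1.

1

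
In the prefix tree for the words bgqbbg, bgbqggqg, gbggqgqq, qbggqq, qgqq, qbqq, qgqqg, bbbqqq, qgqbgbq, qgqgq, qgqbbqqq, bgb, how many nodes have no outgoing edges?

10

Leaves are exactly the stored words that no other stored word extends.
Those words: "bbbqqq", "bgbqggqg", "bgqbbg", "gbggqgqq", "qbggqq", "qbqq", "qgqbbqqq", "qgqbgbq", "qgqgq", "qgqqg"
Leaf count: 10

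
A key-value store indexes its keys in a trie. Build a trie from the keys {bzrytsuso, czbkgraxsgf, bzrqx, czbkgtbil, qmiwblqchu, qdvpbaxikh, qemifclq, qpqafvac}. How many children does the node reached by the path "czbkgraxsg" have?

Walk "czbkgraxsg" from the root, arriving at one node.
Distinct next characters after "czbkgraxsg": f.
That node has 1 child edge.

1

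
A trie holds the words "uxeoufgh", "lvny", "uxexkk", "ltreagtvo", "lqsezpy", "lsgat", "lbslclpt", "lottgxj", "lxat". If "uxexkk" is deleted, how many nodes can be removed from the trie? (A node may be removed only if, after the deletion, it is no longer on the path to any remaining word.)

Walk "uxexkk" from the leaf back toward the root, removing each node that no remaining word uses.
The suffix "xkk" (3 nodes) is used only by "uxexkk"; the node for "uxe" still has the child "o", so pruning stops there.
Nodes removed: 3

3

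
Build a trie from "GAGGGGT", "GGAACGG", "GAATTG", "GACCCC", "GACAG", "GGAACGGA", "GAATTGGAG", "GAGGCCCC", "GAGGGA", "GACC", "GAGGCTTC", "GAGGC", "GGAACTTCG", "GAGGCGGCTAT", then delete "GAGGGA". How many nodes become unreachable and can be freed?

1

A node on "GAGGGA"'s path can go only if nothing else ends at it or branches off below it.
The suffix "A" (1 node) is used only by "GAGGGA"; the node for "GAGGG" still has the child "G", so pruning stops there.
Nodes removed: 1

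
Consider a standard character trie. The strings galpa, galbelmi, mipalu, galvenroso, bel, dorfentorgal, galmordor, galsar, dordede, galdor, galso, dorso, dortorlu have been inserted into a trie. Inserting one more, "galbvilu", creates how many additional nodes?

The longest prefix of "galbvilu" already in the trie is "galb" (length 4).
Each of the 4 remaining characters creates one node.

4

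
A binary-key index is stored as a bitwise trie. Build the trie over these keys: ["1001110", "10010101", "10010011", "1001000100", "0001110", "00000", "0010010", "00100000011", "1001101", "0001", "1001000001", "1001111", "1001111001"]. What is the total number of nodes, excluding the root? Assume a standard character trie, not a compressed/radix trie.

Trace insertions, counting only characters that open a new branch:
  "1001110" → 7 new (1, 0, 0, 1, 1, 1, 0)
  "10010101" → prefix "1001" already present; 4 new (0, 1, 0, 1)
  "10010011" → prefix "10010" already present; 3 new (0, 1, 1)
  "1001000100" → prefix "100100" already present; 4 new (0, 1, 0, 0)
  "0001110" → 7 new (0, 0, 0, 1, 1, 1, 0)
  "00000" → prefix "000" already present; 2 new (0, 0)
  "0010010" → prefix "00" already present; 5 new (1, 0, 0, 1, 0)
  "00100000011" → prefix "00100" already present; 6 new (0, 0, 0, 0, 1, 1)
  "1001101" → prefix "10011" already present; 2 new (0, 1)
  "0001" → prefix "0001" already present; 0 new (none)
  "1001000001" → prefix "1001000" already present; 3 new (0, 0, 1)
  "1001111" → prefix "100111" already present; 1 new (1)
  "1001111001" → prefix "1001111" already present; 3 new (0, 0, 1)
Total nodes = 7 + 4 + 3 + 4 + 7 + 2 + 5 + 6 + 2 + 0 + 3 + 1 + 3 = 47

47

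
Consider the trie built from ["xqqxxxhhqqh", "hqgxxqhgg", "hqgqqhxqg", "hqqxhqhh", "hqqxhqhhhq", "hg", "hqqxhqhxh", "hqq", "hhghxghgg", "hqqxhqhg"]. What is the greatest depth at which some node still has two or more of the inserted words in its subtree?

8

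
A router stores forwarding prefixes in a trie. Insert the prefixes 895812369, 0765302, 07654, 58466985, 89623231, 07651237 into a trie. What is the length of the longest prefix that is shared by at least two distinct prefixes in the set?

4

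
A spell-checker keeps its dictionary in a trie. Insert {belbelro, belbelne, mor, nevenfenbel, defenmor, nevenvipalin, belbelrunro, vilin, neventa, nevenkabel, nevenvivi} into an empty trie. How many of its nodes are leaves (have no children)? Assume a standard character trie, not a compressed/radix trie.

Leaves are exactly the stored words that no other stored word extends.
Those words: "belbelne", "belbelro", "belbelrunro", "defenmor", "mor", "nevenfenbel", "nevenkabel", "neventa", "nevenvipalin", "nevenvivi", "vilin"
Leaf count: 11

11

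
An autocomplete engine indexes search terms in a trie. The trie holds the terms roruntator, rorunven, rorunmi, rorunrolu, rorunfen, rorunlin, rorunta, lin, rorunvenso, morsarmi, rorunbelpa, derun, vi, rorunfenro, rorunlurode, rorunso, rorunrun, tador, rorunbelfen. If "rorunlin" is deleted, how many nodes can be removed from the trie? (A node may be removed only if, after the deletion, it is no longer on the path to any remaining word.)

2

Walk "rorunlin" from the leaf back toward the root, removing each node that no remaining word uses.
The suffix "in" (2 nodes) is used only by "rorunlin"; the node for "rorunl" still has the child "u", so pruning stops there.
Nodes removed: 2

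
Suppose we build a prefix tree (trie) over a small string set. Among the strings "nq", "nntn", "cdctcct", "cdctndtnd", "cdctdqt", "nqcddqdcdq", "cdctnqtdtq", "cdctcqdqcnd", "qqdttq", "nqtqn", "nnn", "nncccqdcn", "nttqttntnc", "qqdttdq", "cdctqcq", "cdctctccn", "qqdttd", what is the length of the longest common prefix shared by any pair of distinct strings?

6

Equivalently: take the maximum, over all pairs, of their longest common prefix length.
e.g. "qqdttd" and "qqdttdq" share the prefix "qqdttd" of length 6; no pair shares a longer one.
Longest shared-prefix length: 6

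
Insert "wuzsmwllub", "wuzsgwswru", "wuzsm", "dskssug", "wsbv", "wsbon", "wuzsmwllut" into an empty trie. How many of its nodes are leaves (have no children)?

A leaf is a node with no children — equivalently, the end of a word that is not a proper prefix of any other stored word.
Those words: "dskssug", "wsbon", "wsbv", "wuzsgwswru", "wuzsmwllub", "wuzsmwllut"
Leaf count: 6

6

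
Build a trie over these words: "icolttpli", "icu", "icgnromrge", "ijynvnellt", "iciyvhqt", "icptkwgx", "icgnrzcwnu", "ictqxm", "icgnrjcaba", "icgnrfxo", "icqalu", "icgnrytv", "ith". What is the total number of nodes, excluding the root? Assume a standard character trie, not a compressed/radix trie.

Insert word by word; a character creates a node only if that edge doesn't already exist:
  "icolttpli" → 9 new (i, c, o, l, t, t, p, l, i)
  "icu" → prefix "ic" already present; 1 new (u)
  "icgnromrge" → prefix "ic" already present; 8 new (g, n, r, o, m, r, g, e)
  "ijynvnellt" → prefix "i" already present; 9 new (j, y, n, v, n, e, l, l, t)
  "iciyvhqt" → prefix "ic" already present; 6 new (i, y, v, h, q, t)
  "icptkwgx" → prefix "ic" already present; 6 new (p, t, k, w, g, x)
  "icgnrzcwnu" → prefix "icgnr" already present; 5 new (z, c, w, n, u)
  "ictqxm" → prefix "ic" already present; 4 new (t, q, x, m)
  "icgnrjcaba" → prefix "icgnr" already present; 5 new (j, c, a, b, a)
  "icgnrfxo" → prefix "icgnr" already present; 3 new (f, x, o)
  "icqalu" → prefix "ic" already present; 4 new (q, a, l, u)
  "icgnrytv" → prefix "icgnr" already present; 3 new (y, t, v)
  "ith" → prefix "i" already present; 2 new (t, h)
Total nodes = 9 + 1 + 8 + 9 + 6 + 6 + 5 + 4 + 5 + 3 + 4 + 3 + 2 = 65

65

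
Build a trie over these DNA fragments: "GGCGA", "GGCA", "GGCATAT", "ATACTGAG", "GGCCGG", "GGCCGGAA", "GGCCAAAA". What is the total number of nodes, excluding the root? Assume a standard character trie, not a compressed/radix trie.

Count nodes per top-level branch (shared prefixes stored once):
  'A'-branch (ATACTGAG): 8 nodes
  'G'-branch (GGCA, GGCATAT, GGCCAAAA, GGCCGG, GGCCGGAA, GGCGA): 18 nodes
Sum: 26

26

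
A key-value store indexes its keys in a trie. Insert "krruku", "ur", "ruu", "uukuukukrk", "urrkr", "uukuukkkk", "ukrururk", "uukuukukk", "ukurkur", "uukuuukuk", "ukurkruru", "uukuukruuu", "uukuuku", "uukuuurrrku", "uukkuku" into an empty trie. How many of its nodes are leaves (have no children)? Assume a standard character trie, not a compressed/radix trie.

A leaf is a node with no children — equivalently, the end of a word that is not a proper prefix of any other stored word.
Those words: "krruku", "ruu", "ukrururk", "ukurkruru", "ukurkur", "urrkr", "uukkuku", "uukuukkkk", "uukuukruuu", "uukuukukk", "uukuukukrk", "uukuuukuk", "uukuuurrrku"
Leaf count: 13

13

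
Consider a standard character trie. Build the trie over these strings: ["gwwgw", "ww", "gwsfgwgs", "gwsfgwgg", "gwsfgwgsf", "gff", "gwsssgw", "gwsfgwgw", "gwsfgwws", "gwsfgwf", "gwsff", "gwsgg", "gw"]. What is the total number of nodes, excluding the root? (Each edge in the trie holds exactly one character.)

For each word, the new-node count is its length minus the longest prefix already in the trie:
  "gwwgw" → 5 new (g, w, w, g, w)
  "ww" → 2 new (w, w)
  "gwsfgwgs" → prefix "gw" already present; 6 new (s, f, g, w, g, s)
  "gwsfgwgg" → prefix "gwsfgwg" already present; 1 new (g)
  "gwsfgwgsf" → prefix "gwsfgwgs" already present; 1 new (f)
  "gff" → prefix "g" already present; 2 new (f, f)
  "gwsssgw" → prefix "gws" already present; 4 new (s, s, g, w)
  "gwsfgwgw" → prefix "gwsfgwg" already present; 1 new (w)
  "gwsfgwws" → prefix "gwsfgw" already present; 2 new (w, s)
  "gwsfgwf" → prefix "gwsfgw" already present; 1 new (f)
  "gwsff" → prefix "gwsf" already present; 1 new (f)
  "gwsgg" → prefix "gws" already present; 2 new (g, g)
  "gw" → prefix "gw" already present; 0 new (none)
Total nodes = 5 + 2 + 6 + 1 + 1 + 2 + 4 + 1 + 2 + 1 + 1 + 2 + 0 = 28

28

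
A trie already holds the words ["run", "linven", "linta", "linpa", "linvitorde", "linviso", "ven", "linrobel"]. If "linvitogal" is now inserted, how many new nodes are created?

3

"linvito" is already a path in the trie; the remaining "gal" must be added.
New nodes needed: |"linvitogal"| − 7 = 10 − 7 = 3.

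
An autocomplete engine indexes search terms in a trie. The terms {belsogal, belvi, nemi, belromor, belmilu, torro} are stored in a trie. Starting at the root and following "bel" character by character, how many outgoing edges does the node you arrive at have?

4

Walk "bel" from the root, arriving at one node.
Distinct next characters after "bel": m, r, s, v.
That node has 4 child edges.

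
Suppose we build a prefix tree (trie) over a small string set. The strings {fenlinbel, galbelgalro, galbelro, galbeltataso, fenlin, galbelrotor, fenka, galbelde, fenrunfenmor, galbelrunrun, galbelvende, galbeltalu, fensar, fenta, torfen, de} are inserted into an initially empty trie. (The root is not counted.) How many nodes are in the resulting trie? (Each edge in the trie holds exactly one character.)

69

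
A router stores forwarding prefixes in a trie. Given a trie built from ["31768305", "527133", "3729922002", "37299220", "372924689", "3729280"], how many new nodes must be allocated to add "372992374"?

3

The longest prefix of "372992374" already in the trie is "372992" (length 6).
So 9 − 6 = 3 new nodes.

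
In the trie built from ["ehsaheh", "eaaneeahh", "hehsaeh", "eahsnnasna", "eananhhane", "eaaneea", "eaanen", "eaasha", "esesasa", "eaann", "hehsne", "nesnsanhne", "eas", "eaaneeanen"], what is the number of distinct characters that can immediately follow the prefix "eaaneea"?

Follow the path "eaaneea" to its node, then look at its outgoing edges.
Distinct next characters after "eaaneea": h, n.
That node has 2 child edges.

2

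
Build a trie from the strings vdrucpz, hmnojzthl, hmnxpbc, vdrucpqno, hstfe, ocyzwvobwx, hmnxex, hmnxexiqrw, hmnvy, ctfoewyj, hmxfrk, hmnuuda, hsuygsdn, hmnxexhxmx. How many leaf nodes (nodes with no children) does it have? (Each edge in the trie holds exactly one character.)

13

A leaf is a node with no children — equivalently, the end of a word that is not a proper prefix of any other stored word.
Those words: "ctfoewyj", "hmnojzthl", "hmnuuda", "hmnvy", "hmnxexhxmx", "hmnxexiqrw", "hmnxpbc", "hmxfrk", "hstfe", "hsuygsdn", "ocyzwvobwx", "vdrucpqno", "vdrucpz"
Leaf count: 13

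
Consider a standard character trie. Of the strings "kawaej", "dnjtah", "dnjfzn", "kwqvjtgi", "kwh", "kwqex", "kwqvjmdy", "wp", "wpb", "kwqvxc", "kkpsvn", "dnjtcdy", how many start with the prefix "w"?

2

Filter for entries beginning with "w":
Matches: "wp", "wpb"
Count: 2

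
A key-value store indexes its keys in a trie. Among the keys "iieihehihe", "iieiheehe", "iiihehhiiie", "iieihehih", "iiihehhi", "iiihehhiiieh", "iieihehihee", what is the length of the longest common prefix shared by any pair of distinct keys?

11

The deepest shared node is where two words last agree before diverging.
e.g. "iiihehhiiie" and "iiihehhiiieh" share the prefix "iiihehhiiie" of length 11; no pair shares a longer one.
Longest shared-prefix length: 11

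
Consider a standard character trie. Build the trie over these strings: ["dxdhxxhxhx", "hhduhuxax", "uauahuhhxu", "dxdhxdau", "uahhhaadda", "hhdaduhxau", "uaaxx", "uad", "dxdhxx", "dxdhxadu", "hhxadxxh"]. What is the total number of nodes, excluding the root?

60

Count nodes per top-level branch (shared prefixes stored once):
  'd'-branch (dxdhxadu, dxdhxdau, dxdhxx, dxdhxxhxhx): 16 nodes
  'h'-branch (hhdaduhxau, hhduhuxax, hhxadxxh): 22 nodes
  'u'-branch (uaaxx, uad, uahhhaadda, uauahuhhxu): 22 nodes
Sum: 60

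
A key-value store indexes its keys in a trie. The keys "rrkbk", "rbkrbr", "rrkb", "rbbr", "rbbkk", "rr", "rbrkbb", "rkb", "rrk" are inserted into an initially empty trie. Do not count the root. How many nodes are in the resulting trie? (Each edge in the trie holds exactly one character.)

20

For each word, the new-node count is its length minus the longest prefix already in the trie:
  "rrkbk" → 5 new (r, r, k, b, k)
  "rbkrbr" → prefix "r" already present; 5 new (b, k, r, b, r)
  "rrkb" → prefix "rrkb" already present; 0 new (none)
  "rbbr" → prefix "rb" already present; 2 new (b, r)
  "rbbkk" → prefix "rbb" already present; 2 new (k, k)
  "rr" → prefix "rr" already present; 0 new (none)
  "rbrkbb" → prefix "rb" already present; 4 new (r, k, b, b)
  "rkb" → prefix "r" already present; 2 new (k, b)
  "rrk" → prefix "rrk" already present; 0 new (none)
Total nodes = 5 + 5 + 0 + 2 + 2 + 0 + 4 + 2 + 0 = 20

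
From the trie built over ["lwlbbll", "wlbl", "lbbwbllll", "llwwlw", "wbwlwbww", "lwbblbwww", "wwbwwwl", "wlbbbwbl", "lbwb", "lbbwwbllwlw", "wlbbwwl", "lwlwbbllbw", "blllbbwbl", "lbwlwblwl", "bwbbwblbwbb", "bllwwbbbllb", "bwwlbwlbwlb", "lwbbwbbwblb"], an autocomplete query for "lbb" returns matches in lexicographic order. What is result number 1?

Words with prefix "lbb", in lexicographic order: "lbbwbllll", "lbbwwbllwlw"
Position 1: lbbwbllll

lbbwbllll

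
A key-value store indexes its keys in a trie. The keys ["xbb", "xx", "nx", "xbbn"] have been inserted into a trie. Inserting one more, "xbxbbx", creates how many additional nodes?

4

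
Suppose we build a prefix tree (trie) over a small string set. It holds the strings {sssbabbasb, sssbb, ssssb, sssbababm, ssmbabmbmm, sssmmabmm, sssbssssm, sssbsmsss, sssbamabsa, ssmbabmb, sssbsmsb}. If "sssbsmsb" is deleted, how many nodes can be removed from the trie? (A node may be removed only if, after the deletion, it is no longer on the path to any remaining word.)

Walk "sssbsmsb" from the leaf back toward the root, removing each node that no remaining word uses.
The suffix "b" (1 node) is used only by "sssbsmsb"; the node for "sssbsms" still has the child "s", so pruning stops there.
Nodes removed: 1

1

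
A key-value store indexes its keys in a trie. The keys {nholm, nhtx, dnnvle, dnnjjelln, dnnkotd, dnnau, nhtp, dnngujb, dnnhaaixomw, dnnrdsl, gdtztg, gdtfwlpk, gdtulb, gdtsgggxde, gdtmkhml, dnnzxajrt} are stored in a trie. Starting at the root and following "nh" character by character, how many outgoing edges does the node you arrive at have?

2

Walk "nh" from the root, arriving at one node.
Characters that immediately follow "nh" among the stored strings: {o, t}.
That node has 2 child edges.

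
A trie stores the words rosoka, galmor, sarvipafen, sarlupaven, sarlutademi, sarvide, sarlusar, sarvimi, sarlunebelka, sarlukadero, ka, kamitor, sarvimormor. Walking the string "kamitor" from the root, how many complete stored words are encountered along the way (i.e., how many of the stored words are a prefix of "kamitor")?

Traverse "kamitor" character by character; count nodes along the way that are marked as word ends.
Prefixes of the query that are stored words: "ka", "kamitor"
Count: 2

2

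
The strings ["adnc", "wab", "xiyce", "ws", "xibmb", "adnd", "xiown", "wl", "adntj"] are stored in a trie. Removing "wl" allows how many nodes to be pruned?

1

Walk "wl" from the leaf back toward the root, removing each node that no remaining word uses.
The suffix "l" (1 node) is used only by "wl"; the node for "w" still has the child "a", so pruning stops there.
Nodes removed: 1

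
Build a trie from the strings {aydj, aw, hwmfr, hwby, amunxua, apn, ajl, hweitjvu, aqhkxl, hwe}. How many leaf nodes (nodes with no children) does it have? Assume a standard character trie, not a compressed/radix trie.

Leaves are exactly the stored words that no other stored word extends.
Those words: "ajl", "amunxua", "apn", "aqhkxl", "aw", "aydj", "hwby", "hweitjvu", "hwmfr"
Leaf count: 9

9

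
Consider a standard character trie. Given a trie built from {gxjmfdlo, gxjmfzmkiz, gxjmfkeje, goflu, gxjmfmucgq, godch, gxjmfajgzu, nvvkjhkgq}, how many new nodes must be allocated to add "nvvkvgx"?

Walking "nvvkvgx" from the root, the first 4 characters ("nvvk") follow existing edges; "v" is the first miss.
So 7 − 4 = 3 new nodes.

3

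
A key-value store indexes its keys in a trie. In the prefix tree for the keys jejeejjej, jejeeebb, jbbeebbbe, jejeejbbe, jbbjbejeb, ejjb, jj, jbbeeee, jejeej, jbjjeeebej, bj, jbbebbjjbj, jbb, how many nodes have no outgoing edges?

11

A leaf is a node with no children — equivalently, the end of a word that is not a proper prefix of any other stored word.
Those words: "bj", "ejjb", "jbbebbjjbj", "jbbeebbbe", "jbbeeee", "jbbjbejeb", "jbjjeeebej", "jejeeebb", "jejeejbbe", "jejeejjej", "jj"
Leaf count: 11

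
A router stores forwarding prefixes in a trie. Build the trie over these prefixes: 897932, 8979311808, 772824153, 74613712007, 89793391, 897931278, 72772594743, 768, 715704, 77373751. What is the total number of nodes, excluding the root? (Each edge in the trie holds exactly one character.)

59

Insert word by word; a character creates a node only if that edge doesn't already exist:
  "897932" → 6 new (8, 9, 7, 9, 3, 2)
  "8979311808" → prefix "89793" already present; 5 new (1, 1, 8, 0, 8)
  "772824153" → 9 new (7, 7, 2, 8, 2, 4, 1, 5, 3)
  "74613712007" → prefix "7" already present; 10 new (4, 6, 1, 3, 7, 1, 2, 0, 0, 7)
  "89793391" → prefix "89793" already present; 3 new (3, 9, 1)
  "897931278" → prefix "897931" already present; 3 new (2, 7, 8)
  "72772594743" → prefix "7" already present; 10 new (2, 7, 7, 2, 5, 9, 4, 7, 4, 3)
  "768" → prefix "7" already present; 2 new (6, 8)
  "715704" → prefix "7" already present; 5 new (1, 5, 7, 0, 4)
  "77373751" → prefix "77" already present; 6 new (3, 7, 3, 7, 5, 1)
Total nodes = 6 + 5 + 9 + 10 + 3 + 3 + 10 + 2 + 5 + 6 = 59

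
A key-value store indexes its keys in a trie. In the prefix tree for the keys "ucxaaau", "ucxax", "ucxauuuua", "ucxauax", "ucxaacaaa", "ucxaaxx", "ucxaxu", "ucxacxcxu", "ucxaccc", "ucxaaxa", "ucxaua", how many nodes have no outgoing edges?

A leaf is a node with no children — equivalently, the end of a word that is not a proper prefix of any other stored word.
Those words: "ucxaaau", "ucxaacaaa", "ucxaaxa", "ucxaaxx", "ucxaccc", "ucxacxcxu", "ucxauax", "ucxauuuua", "ucxaxu"
Leaf count: 9

9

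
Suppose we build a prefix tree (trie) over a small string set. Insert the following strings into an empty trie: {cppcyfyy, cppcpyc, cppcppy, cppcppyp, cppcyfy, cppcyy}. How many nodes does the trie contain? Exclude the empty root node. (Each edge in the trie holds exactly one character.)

Insert word by word; a character creates a node only if that edge doesn't already exist:
  "cppcyfyy" → 8 new (c, p, p, c, y, f, y, y)
  "cppcpyc" → prefix "cppc" already present; 3 new (p, y, c)
  "cppcppy" → prefix "cppcp" already present; 2 new (p, y)
  "cppcppyp" → prefix "cppcppy" already present; 1 new (p)
  "cppcyfy" → prefix "cppcyfy" already present; 0 new (none)
  "cppcyy" → prefix "cppcy" already present; 1 new (y)
Total nodes = 8 + 3 + 2 + 1 + 0 + 1 = 15

15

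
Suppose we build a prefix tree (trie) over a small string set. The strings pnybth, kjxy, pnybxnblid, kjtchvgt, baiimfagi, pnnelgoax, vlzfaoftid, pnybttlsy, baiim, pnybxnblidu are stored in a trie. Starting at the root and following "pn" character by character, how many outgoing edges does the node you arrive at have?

2

Walk "pn" from the root, arriving at one node.
Distinct next characters after "pn": n, y.
That node has 2 child edges.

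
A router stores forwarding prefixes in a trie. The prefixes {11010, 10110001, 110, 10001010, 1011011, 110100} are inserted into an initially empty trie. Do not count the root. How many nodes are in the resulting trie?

Trie structure (* marks end of a word):
(root)
└─ 1
   ├─ 0
   │  ├─ 0
   │  │  └─ 0
   │  │     └─ 1
   │  │        └─ 0
   │  │           └─ 1
   │  │              └─ 0 *
   │  └─ 1
   │     └─ 1
   │        └─ 0
   │           ├─ 0
   │           │  └─ 0
   │           │     └─ 1 *
   │           └─ 1
   │              └─ 1 *
   └─ 1
      └─ 0 *
         └─ 1
            └─ 0 *
               └─ 0 *
Counting every labelled node above: 21.

21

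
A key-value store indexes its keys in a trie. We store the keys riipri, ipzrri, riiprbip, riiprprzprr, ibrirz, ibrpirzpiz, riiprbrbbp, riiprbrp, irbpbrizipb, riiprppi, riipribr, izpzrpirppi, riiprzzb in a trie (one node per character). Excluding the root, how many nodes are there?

Trace insertions, counting only characters that open a new branch:
  "riipri" → 6 new (r, i, i, p, r, i)
  "ipzrri" → 6 new (i, p, z, r, r, i)
  "riiprbip" → prefix "riipr" already present; 3 new (b, i, p)
  "riiprprzprr" → prefix "riipr" already present; 6 new (p, r, z, p, r, r)
  "ibrirz" → prefix "i" already present; 5 new (b, r, i, r, z)
  "ibrpirzpiz" → prefix "ibr" already present; 7 new (p, i, r, z, p, i, z)
  "riiprbrbbp" → prefix "riiprb" already present; 4 new (r, b, b, p)
  "riiprbrp" → prefix "riiprbr" already present; 1 new (p)
  "irbpbrizipb" → prefix "i" already present; 10 new (r, b, p, b, r, i, z, i, p, b)
  "riiprppi" → prefix "riiprp" already present; 2 new (p, i)
  "riipribr" → prefix "riipri" already present; 2 new (b, r)
  "izpzrpirppi" → prefix "i" already present; 10 new (z, p, z, r, p, i, r, p, p, i)
  "riiprzzb" → prefix "riipr" already present; 3 new (z, z, b)
Total nodes = 6 + 6 + 3 + 6 + 5 + 7 + 4 + 1 + 10 + 2 + 2 + 10 + 3 = 65

65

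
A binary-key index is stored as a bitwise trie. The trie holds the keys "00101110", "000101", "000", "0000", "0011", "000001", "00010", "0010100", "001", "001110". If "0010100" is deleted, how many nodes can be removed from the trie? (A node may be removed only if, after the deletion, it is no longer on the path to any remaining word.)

2

A node on "0010100"'s path can go only if nothing else ends at it or branches off below it.
The suffix "00" (2 nodes) is used only by "0010100"; the node for "00101" still has the child "1", so pruning stops there.
Nodes removed: 2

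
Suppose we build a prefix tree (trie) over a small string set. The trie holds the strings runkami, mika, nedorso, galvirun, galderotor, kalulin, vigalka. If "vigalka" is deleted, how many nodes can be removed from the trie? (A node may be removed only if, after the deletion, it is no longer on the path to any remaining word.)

7

Walk "vigalka" from the leaf back toward the root, removing each node that no remaining word uses.
No other word shares any prefix with "vigalka", so all 7 of its nodes go.
Nodes removed: 7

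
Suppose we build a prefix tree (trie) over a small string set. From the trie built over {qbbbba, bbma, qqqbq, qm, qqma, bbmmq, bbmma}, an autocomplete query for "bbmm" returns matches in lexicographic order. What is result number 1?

bbmma

DFS of the "bbmm" subtree visits, in order: "bbmma", "bbmmq"
Position 1: bbmma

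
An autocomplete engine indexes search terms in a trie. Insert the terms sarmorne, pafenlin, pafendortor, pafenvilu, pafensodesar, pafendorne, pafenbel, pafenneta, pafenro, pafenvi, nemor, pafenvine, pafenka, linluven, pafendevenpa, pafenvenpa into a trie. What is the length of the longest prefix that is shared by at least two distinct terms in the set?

The deepest shared node is where two words last agree before diverging.
"pafendorne" and "pafendortor" agree on "pafendor" (8 characters) before diverging; nothing deeper is shared.
Longest shared-prefix length: 8

8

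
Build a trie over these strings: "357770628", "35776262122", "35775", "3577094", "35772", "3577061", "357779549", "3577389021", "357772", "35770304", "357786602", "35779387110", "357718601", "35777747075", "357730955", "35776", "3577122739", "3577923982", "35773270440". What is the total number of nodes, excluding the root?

80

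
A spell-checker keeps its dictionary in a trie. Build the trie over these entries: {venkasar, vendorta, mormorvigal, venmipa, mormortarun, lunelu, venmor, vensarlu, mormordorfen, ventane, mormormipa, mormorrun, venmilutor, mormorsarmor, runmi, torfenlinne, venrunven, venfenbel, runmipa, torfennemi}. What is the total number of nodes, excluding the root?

Count nodes per top-level branch (shared prefixes stored once):
  'l'-branch (lunelu): 6 nodes
  'm'-branch (mormordorfen, mormormipa, mormorrun, mormorsarmor, mormortarun, mormorvigal): 35 nodes
  'r'-branch (runmi, runmipa): 7 nodes
  't'-branch (torfenlinne, torfennemi): 15 nodes
  'v'-branch (vendorta, venfenbel, venkasar, venmilutor, venmipa, venmor, venrunven, vensarlu, ventane): 45 nodes
Sum: 108

108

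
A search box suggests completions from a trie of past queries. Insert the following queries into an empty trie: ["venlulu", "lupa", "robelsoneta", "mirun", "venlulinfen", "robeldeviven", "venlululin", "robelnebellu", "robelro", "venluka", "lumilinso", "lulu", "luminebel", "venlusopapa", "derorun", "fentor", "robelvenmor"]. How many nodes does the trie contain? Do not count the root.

92

Count nodes per top-level branch (shared prefixes stored once):
  'd'-branch (derorun): 7 nodes
  'f'-branch (fentor): 6 nodes
  'l'-branch (lulu, lumilinso, luminebel, lupa): 18 nodes
  'm'-branch (mirun): 5 nodes
  'r'-branch (robeldeviven, robelnebellu, robelro, robelsoneta, robelvenmor): 33 nodes
  'v'-branch (venluka, venlulinfen, venlulu, venlululin, venlusopapa): 23 nodes
Sum: 92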